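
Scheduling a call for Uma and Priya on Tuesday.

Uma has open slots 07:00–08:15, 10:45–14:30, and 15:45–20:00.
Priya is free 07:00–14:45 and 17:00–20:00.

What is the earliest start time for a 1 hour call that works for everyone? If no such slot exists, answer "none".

Uma ∩ Priya: 07:00–08:15, 10:45–14:30, 17:00–20:00.
Windows ≥ 60 min: 07:00–08:15, 10:45–14:30, 17:00–20:00.
Earliest such window starts at 07:00.

07:00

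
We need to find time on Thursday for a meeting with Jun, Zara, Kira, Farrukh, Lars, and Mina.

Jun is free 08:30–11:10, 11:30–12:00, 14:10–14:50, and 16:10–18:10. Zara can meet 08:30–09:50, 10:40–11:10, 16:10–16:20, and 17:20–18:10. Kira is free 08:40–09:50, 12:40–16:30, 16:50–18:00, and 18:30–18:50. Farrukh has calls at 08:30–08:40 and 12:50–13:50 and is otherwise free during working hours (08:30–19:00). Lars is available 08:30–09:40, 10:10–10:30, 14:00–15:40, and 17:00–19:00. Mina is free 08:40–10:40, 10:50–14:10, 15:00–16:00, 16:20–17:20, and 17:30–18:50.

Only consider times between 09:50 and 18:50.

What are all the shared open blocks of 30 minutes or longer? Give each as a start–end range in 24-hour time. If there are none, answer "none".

Farrukh free within 08:30–19:00: 08:40–12:50, 13:50–19:00.
Jun ∩ Zara: 08:30–09:50, 10:40–11:10, 16:10–16:20, 17:20–18:10.
Jun ∩ Zara ∩ Kira: 08:40–09:50, 16:10–16:20, 17:20–18:00.
Jun ∩ Zara ∩ Kira ∩ Farrukh: 08:40–09:50, 16:10–16:20, 17:20–18:00.
Jun ∩ Zara ∩ Kira ∩ Farrukh ∩ Lars: 08:40–09:40, 17:20–18:00.
Jun ∩ Zara ∩ Kira ∩ Farrukh ∩ Lars ∩ Mina: 08:40–09:40, 17:30–18:00.
Restricted to 09:50–18:50: 17:30–18:00.
Windows ≥ 30 min: 17:30–18:00.

17:30–18:00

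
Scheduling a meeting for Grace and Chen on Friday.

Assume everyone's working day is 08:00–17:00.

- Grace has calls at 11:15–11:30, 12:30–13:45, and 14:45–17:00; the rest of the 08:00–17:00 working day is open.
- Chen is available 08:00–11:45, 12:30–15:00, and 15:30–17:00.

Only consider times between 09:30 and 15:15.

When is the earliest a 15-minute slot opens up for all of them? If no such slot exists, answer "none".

09:30

Grace free within 08:00–17:00: 08:00–11:15, 11:30–12:30, 13:45–14:45.
Grace ∩ Chen: 08:00–11:15, 11:30–11:45, 13:45–14:45.
Restricted to 09:30–15:15: 09:30–11:15, 11:30–11:45, 13:45–14:45.
Windows ≥ 15 min: 09:30–11:15, 11:30–11:45, 13:45–14:45.
Earliest such window starts at 09:30.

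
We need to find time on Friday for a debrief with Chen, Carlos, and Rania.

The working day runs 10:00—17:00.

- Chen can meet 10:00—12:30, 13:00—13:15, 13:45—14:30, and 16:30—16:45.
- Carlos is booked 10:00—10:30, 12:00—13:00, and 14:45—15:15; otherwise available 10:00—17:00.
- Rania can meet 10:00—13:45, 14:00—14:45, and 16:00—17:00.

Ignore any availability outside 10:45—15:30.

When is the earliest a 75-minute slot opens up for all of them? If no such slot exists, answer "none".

Carlos free within 10:00–17:00: 10:30–12:00, 13:00–14:45, 15:15–17:00.
Chen ∩ Carlos: 10:30–12:00, 13:00–13:15, 13:45–14:30, 16:30–16:45.
Chen ∩ Carlos ∩ Rania: 10:30–12:00, 13:00–13:15, 14:00–14:30, 16:30–16:45.
Restricted to 10:45–15:30: 10:45–12:00, 13:00–13:15, 14:00–14:30.
Windows ≥ 75 min: 10:45–12:00.
Earliest such window starts at 10:45.

10:45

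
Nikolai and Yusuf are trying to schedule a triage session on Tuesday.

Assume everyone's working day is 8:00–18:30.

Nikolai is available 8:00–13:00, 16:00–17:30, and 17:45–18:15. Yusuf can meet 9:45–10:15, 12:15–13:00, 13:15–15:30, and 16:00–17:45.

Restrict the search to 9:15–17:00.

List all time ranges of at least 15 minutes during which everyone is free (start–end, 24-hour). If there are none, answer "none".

09:45–10:15, 12:15–13:00, 16:00–17:00

Nikolai ∩ Yusuf: 09:45–10:15, 12:15–13:00, 16:00–17:30.
Restricted to 09:15–17:00: 09:45–10:15, 12:15–13:00, 16:00–17:00.
Windows ≥ 15 min: 09:45–10:15, 12:15–13:00, 16:00–17:00.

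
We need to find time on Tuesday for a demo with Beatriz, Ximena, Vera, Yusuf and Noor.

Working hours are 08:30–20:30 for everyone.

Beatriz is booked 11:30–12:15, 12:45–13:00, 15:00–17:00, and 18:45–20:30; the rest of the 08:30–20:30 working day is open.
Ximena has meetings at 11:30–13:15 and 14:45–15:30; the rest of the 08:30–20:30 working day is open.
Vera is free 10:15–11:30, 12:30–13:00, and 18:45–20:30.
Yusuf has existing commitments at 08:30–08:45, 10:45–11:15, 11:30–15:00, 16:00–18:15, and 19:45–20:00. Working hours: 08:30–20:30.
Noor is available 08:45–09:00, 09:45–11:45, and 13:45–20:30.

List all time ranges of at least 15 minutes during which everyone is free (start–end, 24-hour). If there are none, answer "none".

Beatriz free within 08:30–20:30: 08:30–11:30, 12:15–12:45, 13:00–15:00, 17:00–18:45.
Ximena free within 08:30–20:30: 08:30–11:30, 13:15–14:45, 15:30–20:30.
Yusuf free within 08:30–20:30: 08:45–10:45, 11:15–11:30, 15:00–16:00, 18:15–19:45, 20:00–20:30.
Beatriz ∩ Ximena: 08:30–11:30, 13:15–14:45, 17:00–18:45.
Beatriz ∩ Ximena ∩ Vera: 10:15–11:30.
Beatriz ∩ Ximena ∩ Vera ∩ Yusuf: 10:15–10:45, 11:15–11:30.
Beatriz ∩ Ximena ∩ Vera ∩ Yusuf ∩ Noor: 10:15–10:45, 11:15–11:30.
Windows ≥ 15 min: 10:15–10:45, 11:15–11:30.

10:15–10:45, 11:15–11:30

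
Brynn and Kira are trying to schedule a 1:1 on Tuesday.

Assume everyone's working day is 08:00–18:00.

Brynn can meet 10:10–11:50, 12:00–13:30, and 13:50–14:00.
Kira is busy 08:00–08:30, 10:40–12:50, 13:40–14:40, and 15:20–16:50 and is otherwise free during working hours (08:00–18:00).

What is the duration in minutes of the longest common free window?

Kira free within 08:00–18:00: 08:30–10:40, 12:50–13:40, 14:40–15:20, 16:50–18:00.
Brynn ∩ Kira: 10:10–10:40, 12:50–13:30.
Common window lengths: 30, 40 min; longest is 40.

40 minutes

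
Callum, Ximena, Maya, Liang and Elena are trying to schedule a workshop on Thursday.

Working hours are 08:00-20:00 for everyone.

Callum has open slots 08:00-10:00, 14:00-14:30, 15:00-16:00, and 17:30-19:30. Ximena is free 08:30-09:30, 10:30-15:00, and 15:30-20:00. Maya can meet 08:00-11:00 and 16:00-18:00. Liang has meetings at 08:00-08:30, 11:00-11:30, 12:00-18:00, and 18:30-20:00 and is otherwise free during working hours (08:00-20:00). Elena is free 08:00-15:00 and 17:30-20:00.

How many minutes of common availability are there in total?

Liang free within 08:00–20:00: 08:30–11:00, 11:30–12:00, 18:00–18:30.
Callum ∩ Ximena: 08:30–09:30, 14:00–14:30, 15:30–16:00, 17:30–19:30.
Callum ∩ Ximena ∩ Maya: 08:30–09:30, 17:30–18:00.
Callum ∩ Ximena ∩ Maya ∩ Liang: 08:30–09:30.
Callum ∩ Ximena ∩ Maya ∩ Liang ∩ Elena: 08:30–09:30.
Total common minutes: 60.

60 minutes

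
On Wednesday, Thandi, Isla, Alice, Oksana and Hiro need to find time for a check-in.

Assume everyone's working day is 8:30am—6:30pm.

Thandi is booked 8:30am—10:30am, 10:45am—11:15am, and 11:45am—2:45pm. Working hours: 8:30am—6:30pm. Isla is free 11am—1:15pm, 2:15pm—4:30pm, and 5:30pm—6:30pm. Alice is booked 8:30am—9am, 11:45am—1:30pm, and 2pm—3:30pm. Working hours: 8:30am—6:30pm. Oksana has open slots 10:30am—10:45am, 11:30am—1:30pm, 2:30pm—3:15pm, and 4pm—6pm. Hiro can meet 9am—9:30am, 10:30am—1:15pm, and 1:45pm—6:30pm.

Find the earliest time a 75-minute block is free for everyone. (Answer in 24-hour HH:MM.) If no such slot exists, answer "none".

Thandi free within 08:30–18:30: 10:30–10:45, 11:15–11:45, 14:45–18:30.
Alice free within 08:30–18:30: 09:00–11:45, 13:30–14:00, 15:30–18:30.
Thandi ∩ Isla: 11:15–11:45, 14:45–16:30, 17:30–18:30.
Thandi ∩ Isla ∩ Alice: 11:15–11:45, 15:30–16:30, 17:30–18:30.
Thandi ∩ Isla ∩ Alice ∩ Oksana: 11:30–11:45, 16:00–16:30, 17:30–18:00.
Thandi ∩ Isla ∩ Alice ∩ Oksana ∩ Hiro: 11:30–11:45, 16:00–16:30, 17:30–18:00.
Windows ≥ 75 min: (none).

none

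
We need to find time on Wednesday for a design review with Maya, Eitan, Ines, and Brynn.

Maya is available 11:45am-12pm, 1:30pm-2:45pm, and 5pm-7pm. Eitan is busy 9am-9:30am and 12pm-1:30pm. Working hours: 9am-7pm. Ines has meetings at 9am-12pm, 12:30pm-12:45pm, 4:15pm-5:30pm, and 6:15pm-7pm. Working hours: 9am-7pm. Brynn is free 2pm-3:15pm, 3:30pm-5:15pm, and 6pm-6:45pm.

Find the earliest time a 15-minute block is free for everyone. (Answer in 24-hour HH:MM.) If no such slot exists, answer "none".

14:00

Eitan free within 09:00–19:00: 09:30–12:00, 13:30–19:00.
Ines free within 09:00–19:00: 12:00–12:30, 12:45–16:15, 17:30–18:15.
Maya ∩ Eitan: 11:45–12:00, 13:30–14:45, 17:00–19:00.
Maya ∩ Eitan ∩ Ines: 13:30–14:45, 17:30–18:15.
Maya ∩ Eitan ∩ Ines ∩ Brynn: 14:00–14:45, 18:00–18:15.
Windows ≥ 15 min: 14:00–14:45, 18:00–18:15.
Earliest such window starts at 14:00.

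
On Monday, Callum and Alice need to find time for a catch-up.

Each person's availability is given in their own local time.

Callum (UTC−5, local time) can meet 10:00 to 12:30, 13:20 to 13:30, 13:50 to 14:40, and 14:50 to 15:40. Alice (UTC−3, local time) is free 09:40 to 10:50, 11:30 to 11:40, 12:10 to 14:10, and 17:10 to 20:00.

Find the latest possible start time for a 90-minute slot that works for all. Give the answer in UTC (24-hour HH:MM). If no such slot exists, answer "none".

15:40

Callum → UTC: 15:00–17:30, 18:20–18:30, 18:50–19:40, 19:50–20:40.
Alice → UTC: 12:40–13:50, 14:30–14:40, 15:10–17:10, 20:10–23:00.
Callum ∩ Alice: 15:10–17:10, 20:10–20:40.
Windows ≥ 90 min: 15:10–17:10.
Latest start in the last window 15:10–17:10 is 17:10 − 90 min = 15:40.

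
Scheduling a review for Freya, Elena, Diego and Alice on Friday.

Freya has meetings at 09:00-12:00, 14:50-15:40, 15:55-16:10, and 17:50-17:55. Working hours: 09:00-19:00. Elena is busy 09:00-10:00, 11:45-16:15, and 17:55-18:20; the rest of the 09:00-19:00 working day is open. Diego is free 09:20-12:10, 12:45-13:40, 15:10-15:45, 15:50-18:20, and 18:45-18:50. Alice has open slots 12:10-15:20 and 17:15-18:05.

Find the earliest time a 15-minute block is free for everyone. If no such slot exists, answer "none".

17:15

Freya free within 09:00–19:00: 12:00–14:50, 15:40–15:55, 16:10–17:50, 17:55–19:00.
Elena free within 09:00–19:00: 10:00–11:45, 16:15–17:55, 18:20–19:00.
Freya ∩ Elena: 16:15–17:50, 18:20–19:00.
Freya ∩ Elena ∩ Diego: 16:15–17:50, 18:45–18:50.
Freya ∩ Elena ∩ Diego ∩ Alice: 17:15–17:50.
Windows ≥ 15 min: 17:15–17:50.
Earliest such window starts at 17:15.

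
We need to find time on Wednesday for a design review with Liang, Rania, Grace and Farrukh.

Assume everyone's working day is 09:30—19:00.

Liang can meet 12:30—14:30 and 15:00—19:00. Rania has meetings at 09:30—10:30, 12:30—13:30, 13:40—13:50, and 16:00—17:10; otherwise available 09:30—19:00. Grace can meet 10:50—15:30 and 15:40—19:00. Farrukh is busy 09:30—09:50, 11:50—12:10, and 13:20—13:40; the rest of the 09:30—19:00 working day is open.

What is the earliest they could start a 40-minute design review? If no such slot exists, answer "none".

Rania free within 09:30–19:00: 10:30–12:30, 13:30–13:40, 13:50–16:00, 17:10–19:00.
Farrukh free within 09:30–19:00: 09:50–11:50, 12:10–13:20, 13:40–19:00.
Liang ∩ Rania: 13:30–13:40, 13:50–14:30, 15:00–16:00, 17:10–19:00.
Liang ∩ Rania ∩ Grace: 13:30–13:40, 13:50–14:30, 15:00–15:30, 15:40–16:00, 17:10–19:00.
Liang ∩ Rania ∩ Grace ∩ Farrukh: 13:50–14:30, 15:00–15:30, 15:40–16:00, 17:10–19:00.
Windows ≥ 40 min: 13:50–14:30, 17:10–19:00.
Earliest such window starts at 13:50.

13:50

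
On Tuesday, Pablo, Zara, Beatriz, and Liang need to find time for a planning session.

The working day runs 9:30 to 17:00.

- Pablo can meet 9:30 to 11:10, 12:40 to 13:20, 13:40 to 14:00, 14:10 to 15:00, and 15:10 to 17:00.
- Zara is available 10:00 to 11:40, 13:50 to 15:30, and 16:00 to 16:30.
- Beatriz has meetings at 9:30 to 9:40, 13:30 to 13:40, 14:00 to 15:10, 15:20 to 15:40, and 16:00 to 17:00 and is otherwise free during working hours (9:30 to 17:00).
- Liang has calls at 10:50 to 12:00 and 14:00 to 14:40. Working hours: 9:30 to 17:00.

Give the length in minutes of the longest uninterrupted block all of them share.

50 minutes

Beatriz free within 09:30–17:00: 09:40–13:30, 13:40–14:00, 15:10–15:20, 15:40–16:00.
Liang free within 09:30–17:00: 09:30–10:50, 12:00–14:00, 14:40–17:00.
Pablo ∩ Zara: 10:00–11:10, 13:50–14:00, 14:10–15:00, 15:10–15:30, 16:00–16:30.
Pablo ∩ Zara ∩ Beatriz: 10:00–11:10, 13:50–14:00, 15:10–15:20.
Pablo ∩ Zara ∩ Beatriz ∩ Liang: 10:00–10:50, 13:50–14:00, 15:10–15:20.
Common window lengths: 50, 10, 10 min; longest is 50.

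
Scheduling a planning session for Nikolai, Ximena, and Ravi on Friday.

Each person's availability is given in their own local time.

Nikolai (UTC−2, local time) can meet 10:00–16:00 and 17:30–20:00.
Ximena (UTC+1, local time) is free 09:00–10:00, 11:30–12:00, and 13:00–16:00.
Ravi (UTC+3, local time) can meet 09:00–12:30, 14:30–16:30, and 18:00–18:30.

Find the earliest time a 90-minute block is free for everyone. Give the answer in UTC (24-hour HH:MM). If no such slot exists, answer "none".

12:00

Nikolai → UTC: 12:00–18:00, 19:30–22:00.
Ximena → UTC: 08:00–09:00, 10:30–11:00, 12:00–15:00.
Ravi → UTC: 06:00–09:30, 11:30–13:30, 15:00–15:30.
Nikolai ∩ Ximena: 12:00–15:00.
Nikolai ∩ Ximena ∩ Ravi: 12:00–13:30.
Windows ≥ 90 min: 12:00–13:30.
Earliest such window starts at 12:00.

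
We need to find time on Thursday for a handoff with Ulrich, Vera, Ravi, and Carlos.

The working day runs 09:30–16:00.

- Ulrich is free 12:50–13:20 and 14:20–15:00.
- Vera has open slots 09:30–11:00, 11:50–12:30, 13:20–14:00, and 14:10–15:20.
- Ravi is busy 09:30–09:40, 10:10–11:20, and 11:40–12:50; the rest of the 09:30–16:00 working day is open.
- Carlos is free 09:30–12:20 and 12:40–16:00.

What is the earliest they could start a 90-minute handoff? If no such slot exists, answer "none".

Ravi free within 09:30–16:00: 09:40–10:10, 11:20–11:40, 12:50–16:00.
Ulrich ∩ Vera: 14:20–15:00.
Ulrich ∩ Vera ∩ Ravi: 14:20–15:00.
Ulrich ∩ Vera ∩ Ravi ∩ Carlos: 14:20–15:00.
Windows ≥ 90 min: (none).

none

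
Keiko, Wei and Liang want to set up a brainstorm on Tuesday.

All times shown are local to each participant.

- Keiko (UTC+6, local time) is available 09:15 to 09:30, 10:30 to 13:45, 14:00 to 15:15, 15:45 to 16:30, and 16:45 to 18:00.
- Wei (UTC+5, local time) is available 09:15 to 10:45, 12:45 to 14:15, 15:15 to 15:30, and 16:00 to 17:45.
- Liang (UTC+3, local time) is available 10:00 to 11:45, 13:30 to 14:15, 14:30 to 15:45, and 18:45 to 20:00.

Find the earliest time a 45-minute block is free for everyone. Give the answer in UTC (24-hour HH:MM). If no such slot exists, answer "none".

Keiko → UTC: 03:15–03:30, 04:30–07:45, 08:00–09:15, 09:45–10:30, 10:45–12:00.
Wei → UTC: 04:15–05:45, 07:45–09:15, 10:15–10:30, 11:00–12:45.
Liang → UTC: 07:00–08:45, 10:30–11:15, 11:30–12:45, 15:45–17:00.
Keiko ∩ Wei: 04:30–05:45, 08:00–09:15, 10:15–10:30, 11:00–12:00.
Keiko ∩ Wei ∩ Liang: 08:00–08:45, 11:00–11:15, 11:30–12:00.
Windows ≥ 45 min: 08:00–08:45.
Earliest such window starts at 08:00.

08:00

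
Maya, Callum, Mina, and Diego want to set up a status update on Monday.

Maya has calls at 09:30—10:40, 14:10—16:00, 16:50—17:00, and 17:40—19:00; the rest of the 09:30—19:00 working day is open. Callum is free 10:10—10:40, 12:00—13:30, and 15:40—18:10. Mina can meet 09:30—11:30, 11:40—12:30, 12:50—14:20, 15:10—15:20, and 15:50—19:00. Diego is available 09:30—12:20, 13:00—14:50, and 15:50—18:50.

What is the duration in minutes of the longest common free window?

Maya free within 09:30–19:00: 10:40–14:10, 16:00–16:50, 17:00–17:40.
Maya ∩ Callum: 12:00–13:30, 16:00–16:50, 17:00–17:40.
Maya ∩ Callum ∩ Mina: 12:00–12:30, 12:50–13:30, 16:00–16:50, 17:00–17:40.
Maya ∩ Callum ∩ Mina ∩ Diego: 12:00–12:20, 13:00–13:30, 16:00–16:50, 17:00–17:40.
Common window lengths: 20, 30, 50, 40 min; longest is 50.

50 minutes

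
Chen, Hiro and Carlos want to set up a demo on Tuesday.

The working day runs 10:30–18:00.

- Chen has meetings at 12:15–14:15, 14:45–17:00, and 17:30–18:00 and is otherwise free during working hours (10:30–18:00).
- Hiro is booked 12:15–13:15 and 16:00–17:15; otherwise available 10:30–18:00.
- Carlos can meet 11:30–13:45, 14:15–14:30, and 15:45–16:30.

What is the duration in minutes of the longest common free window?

Chen free within 10:30–18:00: 10:30–12:15, 14:15–14:45, 17:00–17:30.
Hiro free within 10:30–18:00: 10:30–12:15, 13:15–16:00, 17:15–18:00.
Chen ∩ Hiro: 10:30–12:15, 14:15–14:45, 17:15–17:30.
Chen ∩ Hiro ∩ Carlos: 11:30–12:15, 14:15–14:30.
Common window lengths: 45, 15 min; longest is 45.

45 minutes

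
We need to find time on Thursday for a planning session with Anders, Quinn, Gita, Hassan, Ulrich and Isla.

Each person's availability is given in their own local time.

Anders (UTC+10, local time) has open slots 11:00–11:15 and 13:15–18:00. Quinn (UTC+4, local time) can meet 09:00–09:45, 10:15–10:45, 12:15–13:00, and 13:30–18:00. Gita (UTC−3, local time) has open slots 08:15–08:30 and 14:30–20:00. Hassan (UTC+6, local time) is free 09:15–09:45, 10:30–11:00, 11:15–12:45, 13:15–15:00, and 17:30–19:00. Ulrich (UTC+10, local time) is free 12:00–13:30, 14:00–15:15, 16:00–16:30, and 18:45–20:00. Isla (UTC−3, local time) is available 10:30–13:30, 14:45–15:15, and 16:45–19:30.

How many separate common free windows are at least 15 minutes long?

Anders → UTC: 01:00–01:15, 03:15–08:00.
Quinn → UTC: 05:00–05:45, 06:15–06:45, 08:15–09:00, 09:30–14:00.
Gita → UTC: 11:15–11:30, 17:30–23:00.
Hassan → UTC: 03:15–03:45, 04:30–05:00, 05:15–06:45, 07:15–09:00, 11:30–13:00.
Ulrich → UTC: 02:00–03:30, 04:00–05:15, 06:00–06:30, 08:45–10:00.
Isla → UTC: 13:30–16:30, 17:45–18:15, 19:45–22:30.
Anders ∩ Quinn: 05:00–05:45, 06:15–06:45.
Anders ∩ Quinn ∩ Gita: (none).
Anders ∩ Quinn ∩ Gita ∩ Hassan: (none).
Anders ∩ Quinn ∩ Gita ∩ Hassan ∩ Ulrich: (none).
Anders ∩ Quinn ∩ Gita ∩ Hassan ∩ Ulrich ∩ Isla: (none).
Windows ≥ 15 min: (none).
That's 0 windows.

0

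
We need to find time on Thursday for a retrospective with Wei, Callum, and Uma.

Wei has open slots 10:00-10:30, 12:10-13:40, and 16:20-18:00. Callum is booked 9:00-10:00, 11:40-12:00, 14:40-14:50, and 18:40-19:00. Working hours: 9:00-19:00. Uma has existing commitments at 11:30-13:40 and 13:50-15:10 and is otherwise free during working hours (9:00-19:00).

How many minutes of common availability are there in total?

Callum free within 09:00–19:00: 10:00–11:40, 12:00–14:40, 14:50–18:40.
Uma free within 09:00–19:00: 09:00–11:30, 13:40–13:50, 15:10–19:00.
Wei ∩ Callum: 10:00–10:30, 12:10–13:40, 16:20–18:00.
Wei ∩ Callum ∩ Uma: 10:00–10:30, 16:20–18:00.
Total common minutes: 30 + 100 = 130.

130 minutes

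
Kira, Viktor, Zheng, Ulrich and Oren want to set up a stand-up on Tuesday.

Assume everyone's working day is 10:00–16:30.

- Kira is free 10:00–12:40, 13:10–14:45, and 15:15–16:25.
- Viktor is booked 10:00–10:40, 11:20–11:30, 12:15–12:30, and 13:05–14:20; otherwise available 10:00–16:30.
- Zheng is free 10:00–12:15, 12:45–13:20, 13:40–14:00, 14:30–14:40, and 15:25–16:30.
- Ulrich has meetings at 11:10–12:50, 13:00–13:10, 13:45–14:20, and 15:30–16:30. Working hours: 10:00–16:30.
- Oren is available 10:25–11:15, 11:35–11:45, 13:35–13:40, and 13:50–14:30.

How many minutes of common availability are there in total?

Viktor free within 10:00–16:30: 10:40–11:20, 11:30–12:15, 12:30–13:05, 14:20–16:30.
Ulrich free within 10:00–16:30: 10:00–11:10, 12:50–13:00, 13:10–13:45, 14:20–15:30.
Kira ∩ Viktor: 10:40–11:20, 11:30–12:15, 12:30–12:40, 14:20–14:45, 15:15–16:25.
Kira ∩ Viktor ∩ Zheng: 10:40–11:20, 11:30–12:15, 14:30–14:40, 15:25–16:25.
Kira ∩ Viktor ∩ Zheng ∩ Ulrich: 10:40–11:10, 14:30–14:40, 15:25–15:30.
Kira ∩ Viktor ∩ Zheng ∩ Ulrich ∩ Oren: 10:40–11:10.
Total common minutes: 30.

30 minutes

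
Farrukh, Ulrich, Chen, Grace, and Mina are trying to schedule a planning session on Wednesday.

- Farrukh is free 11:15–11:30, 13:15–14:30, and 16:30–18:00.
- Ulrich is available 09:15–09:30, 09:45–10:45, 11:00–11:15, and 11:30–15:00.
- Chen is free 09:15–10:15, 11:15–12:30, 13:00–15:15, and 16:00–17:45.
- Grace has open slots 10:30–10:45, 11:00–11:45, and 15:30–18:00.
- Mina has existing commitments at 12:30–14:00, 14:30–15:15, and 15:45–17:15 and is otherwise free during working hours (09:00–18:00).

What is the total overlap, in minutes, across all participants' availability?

0 minutes

Mina free within 09:00–18:00: 09:00–12:30, 14:00–14:30, 15:15–15:45, 17:15–18:00.
Farrukh ∩ Ulrich: 13:15–14:30.
Farrukh ∩ Ulrich ∩ Chen: 13:15–14:30.
Farrukh ∩ Ulrich ∩ Chen ∩ Grace: (none).
Farrukh ∩ Ulrich ∩ Chen ∩ Grace ∩ Mina: (none).
Total common minutes: 0.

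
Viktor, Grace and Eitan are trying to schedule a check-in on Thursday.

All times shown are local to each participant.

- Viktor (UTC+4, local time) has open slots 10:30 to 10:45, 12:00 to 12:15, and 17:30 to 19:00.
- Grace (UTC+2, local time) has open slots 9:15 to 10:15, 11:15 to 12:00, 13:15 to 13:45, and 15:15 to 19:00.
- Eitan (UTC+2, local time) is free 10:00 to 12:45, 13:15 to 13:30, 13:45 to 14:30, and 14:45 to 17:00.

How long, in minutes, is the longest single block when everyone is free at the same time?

Viktor → UTC: 06:30–06:45, 08:00–08:15, 13:30–15:00.
Grace → UTC: 07:15–08:15, 09:15–10:00, 11:15–11:45, 13:15–17:00.
Eitan → UTC: 08:00–10:45, 11:15–11:30, 11:45–12:30, 12:45–15:00.
Viktor ∩ Grace: 08:00–08:15, 13:30–15:00.
Viktor ∩ Grace ∩ Eitan: 08:00–08:15, 13:30–15:00.
Common window lengths: 15, 90 min; longest is 90.

90 minutes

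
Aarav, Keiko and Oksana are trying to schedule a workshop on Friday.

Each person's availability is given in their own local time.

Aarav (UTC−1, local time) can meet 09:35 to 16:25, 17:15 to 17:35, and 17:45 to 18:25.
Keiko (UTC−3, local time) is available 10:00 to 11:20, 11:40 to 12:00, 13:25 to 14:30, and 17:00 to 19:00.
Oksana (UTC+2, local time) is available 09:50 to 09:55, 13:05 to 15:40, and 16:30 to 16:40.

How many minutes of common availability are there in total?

40 minutes

Aarav → UTC: 10:35–17:25, 18:15–18:35, 18:45–19:25.
Keiko → UTC: 13:00–14:20, 14:40–15:00, 16:25–17:30, 20:00–22:00.
Oksana → UTC: 07:50–07:55, 11:05–13:40, 14:30–14:40.
Aarav ∩ Keiko: 13:00–14:20, 14:40–15:00, 16:25–17:25.
Aarav ∩ Keiko ∩ Oksana: 13:00–13:40.
Total common minutes: 40.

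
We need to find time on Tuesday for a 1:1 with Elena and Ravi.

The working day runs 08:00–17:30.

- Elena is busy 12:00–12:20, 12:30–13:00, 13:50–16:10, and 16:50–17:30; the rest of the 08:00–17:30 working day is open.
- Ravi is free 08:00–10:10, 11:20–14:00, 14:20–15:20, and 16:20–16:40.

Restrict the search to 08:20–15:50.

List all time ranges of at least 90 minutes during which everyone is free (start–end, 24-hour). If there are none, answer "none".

Elena free within 08:00–17:30: 08:00–12:00, 12:20–12:30, 13:00–13:50, 16:10–16:50.
Elena ∩ Ravi: 08:00–10:10, 11:20–12:00, 12:20–12:30, 13:00–13:50, 16:20–16:40.
Restricted to 08:20–15:50: 08:20–10:10, 11:20–12:00, 12:20–12:30, 13:00–13:50.
Windows ≥ 90 min: 08:20–10:10.

08:20–10:10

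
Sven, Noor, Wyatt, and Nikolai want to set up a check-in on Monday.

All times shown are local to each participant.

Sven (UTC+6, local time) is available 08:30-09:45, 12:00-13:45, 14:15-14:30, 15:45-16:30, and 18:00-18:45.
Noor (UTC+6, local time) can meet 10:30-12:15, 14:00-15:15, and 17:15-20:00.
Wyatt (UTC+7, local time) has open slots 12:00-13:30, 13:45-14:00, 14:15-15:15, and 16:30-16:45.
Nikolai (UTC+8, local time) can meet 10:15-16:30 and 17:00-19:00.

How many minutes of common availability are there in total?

Sven → UTC: 02:30–03:45, 06:00–07:45, 08:15–08:30, 09:45–10:30, 12:00–12:45.
Noor → UTC: 04:30–06:15, 08:00–09:15, 11:15–14:00.
Wyatt → UTC: 05:00–06:30, 06:45–07:00, 07:15–08:15, 09:30–09:45.
Nikolai → UTC: 02:15–08:30, 09:00–11:00.
Sven ∩ Noor: 06:00–06:15, 08:15–08:30, 12:00–12:45.
Sven ∩ Noor ∩ Wyatt: 06:00–06:15.
Sven ∩ Noor ∩ Wyatt ∩ Nikolai: 06:00–06:15.
Total common minutes: 15.

15 minutes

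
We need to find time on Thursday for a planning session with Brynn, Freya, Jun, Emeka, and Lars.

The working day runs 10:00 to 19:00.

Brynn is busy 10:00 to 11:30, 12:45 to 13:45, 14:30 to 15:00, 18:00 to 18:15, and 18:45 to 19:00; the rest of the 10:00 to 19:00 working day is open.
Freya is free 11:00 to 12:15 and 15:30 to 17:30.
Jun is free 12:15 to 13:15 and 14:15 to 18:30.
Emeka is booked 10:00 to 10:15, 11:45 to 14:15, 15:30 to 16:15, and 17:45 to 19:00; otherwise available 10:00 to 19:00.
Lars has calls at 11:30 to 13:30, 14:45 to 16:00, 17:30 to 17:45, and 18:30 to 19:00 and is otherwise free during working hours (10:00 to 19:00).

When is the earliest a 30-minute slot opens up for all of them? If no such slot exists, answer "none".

Brynn free within 10:00–19:00: 11:30–12:45, 13:45–14:30, 15:00–18:00, 18:15–18:45.
Emeka free within 10:00–19:00: 10:15–11:45, 14:15–15:30, 16:15–17:45.
Lars free within 10:00–19:00: 10:00–11:30, 13:30–14:45, 16:00–17:30, 17:45–18:30.
Brynn ∩ Freya: 11:30–12:15, 15:30–17:30.
Brynn ∩ Freya ∩ Jun: 15:30–17:30.
Brynn ∩ Freya ∩ Jun ∩ Emeka: 16:15–17:30.
Brynn ∩ Freya ∩ Jun ∩ Emeka ∩ Lars: 16:15–17:30.
Windows ≥ 30 min: 16:15–17:30.
Earliest such window starts at 16:15.

16:15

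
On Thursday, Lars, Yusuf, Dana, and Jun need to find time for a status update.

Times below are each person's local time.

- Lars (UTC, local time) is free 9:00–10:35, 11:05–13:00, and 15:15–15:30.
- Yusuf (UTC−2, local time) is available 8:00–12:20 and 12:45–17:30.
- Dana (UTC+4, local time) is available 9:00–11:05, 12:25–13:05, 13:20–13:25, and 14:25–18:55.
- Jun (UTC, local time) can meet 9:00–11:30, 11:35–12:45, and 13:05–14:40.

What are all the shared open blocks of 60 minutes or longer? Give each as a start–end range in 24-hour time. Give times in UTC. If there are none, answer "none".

11:35–12:45

Lars → UTC: 09:00–10:35, 11:05–13:00, 15:15–15:30.
Yusuf → UTC: 10:00–14:20, 14:45–19:30.
Dana → UTC: 05:00–07:05, 08:25–09:05, 09:20–09:25, 10:25–14:55.
Jun → UTC: 09:00–11:30, 11:35–12:45, 13:05–14:40.
Lars ∩ Yusuf: 10:00–10:35, 11:05–13:00, 15:15–15:30.
Lars ∩ Yusuf ∩ Dana: 10:25–10:35, 11:05–13:00.
Lars ∩ Yusuf ∩ Dana ∩ Jun: 10:25–10:35, 11:05–11:30, 11:35–12:45.
Windows ≥ 60 min: 11:35–12:45.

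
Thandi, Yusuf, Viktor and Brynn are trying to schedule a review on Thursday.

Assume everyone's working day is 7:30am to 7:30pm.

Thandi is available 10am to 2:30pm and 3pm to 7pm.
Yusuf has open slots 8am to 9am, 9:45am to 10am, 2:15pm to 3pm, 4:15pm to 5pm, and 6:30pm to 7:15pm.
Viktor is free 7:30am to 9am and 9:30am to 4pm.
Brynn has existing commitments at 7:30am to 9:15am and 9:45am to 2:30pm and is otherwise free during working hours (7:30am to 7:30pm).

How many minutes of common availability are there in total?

0 minutes

Brynn free within 07:30–19:30: 09:15–09:45, 14:30–19:30.
Thandi ∩ Yusuf: 14:15–14:30, 16:15–17:00, 18:30–19:00.
Thandi ∩ Yusuf ∩ Viktor: 14:15–14:30.
Thandi ∩ Yusuf ∩ Viktor ∩ Brynn: (none).
Total common minutes: 0.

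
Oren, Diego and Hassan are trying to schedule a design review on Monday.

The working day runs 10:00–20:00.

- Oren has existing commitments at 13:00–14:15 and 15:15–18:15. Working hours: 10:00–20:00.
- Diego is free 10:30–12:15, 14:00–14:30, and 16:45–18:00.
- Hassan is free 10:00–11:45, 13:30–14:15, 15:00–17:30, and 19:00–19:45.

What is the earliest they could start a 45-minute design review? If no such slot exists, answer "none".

Oren free within 10:00–20:00: 10:00–13:00, 14:15–15:15, 18:15–20:00.
Oren ∩ Diego: 10:30–12:15, 14:15–14:30.
Oren ∩ Diego ∩ Hassan: 10:30–11:45.
Windows ≥ 45 min: 10:30–11:45.
Earliest such window starts at 10:30.

10:30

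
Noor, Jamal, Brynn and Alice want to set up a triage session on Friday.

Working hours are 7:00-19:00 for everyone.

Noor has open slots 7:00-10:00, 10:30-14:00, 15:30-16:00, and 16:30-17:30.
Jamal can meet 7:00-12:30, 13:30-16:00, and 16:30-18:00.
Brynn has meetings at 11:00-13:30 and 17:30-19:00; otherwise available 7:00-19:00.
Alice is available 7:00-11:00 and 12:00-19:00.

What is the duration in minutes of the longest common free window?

Brynn free within 07:00–19:00: 07:00–11:00, 13:30–17:30.
Noor ∩ Jamal: 07:00–10:00, 10:30–12:30, 13:30–14:00, 15:30–16:00, 16:30–17:30.
Noor ∩ Jamal ∩ Brynn: 07:00–10:00, 10:30–11:00, 13:30–14:00, 15:30–16:00, 16:30–17:30.
Noor ∩ Jamal ∩ Brynn ∩ Alice: 07:00–10:00, 10:30–11:00, 13:30–14:00, 15:30–16:00, 16:30–17:30.
Common window lengths: 180, 30, 30, 30, 60 min; longest is 180.

180 minutes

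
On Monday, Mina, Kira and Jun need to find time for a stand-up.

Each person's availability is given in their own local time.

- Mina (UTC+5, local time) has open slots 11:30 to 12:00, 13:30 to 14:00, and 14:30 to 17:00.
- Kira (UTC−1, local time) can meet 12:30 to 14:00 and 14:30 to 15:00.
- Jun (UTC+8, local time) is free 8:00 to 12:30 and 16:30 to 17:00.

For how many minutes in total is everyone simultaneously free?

0 minutes

Mina → UTC: 06:30–07:00, 08:30–09:00, 09:30–12:00.
Kira → UTC: 13:30–15:00, 15:30–16:00.
Jun → UTC: 00:00–04:30, 08:30–09:00.
Mina ∩ Kira: (none).
Mina ∩ Kira ∩ Jun: (none).
Total common minutes: 0.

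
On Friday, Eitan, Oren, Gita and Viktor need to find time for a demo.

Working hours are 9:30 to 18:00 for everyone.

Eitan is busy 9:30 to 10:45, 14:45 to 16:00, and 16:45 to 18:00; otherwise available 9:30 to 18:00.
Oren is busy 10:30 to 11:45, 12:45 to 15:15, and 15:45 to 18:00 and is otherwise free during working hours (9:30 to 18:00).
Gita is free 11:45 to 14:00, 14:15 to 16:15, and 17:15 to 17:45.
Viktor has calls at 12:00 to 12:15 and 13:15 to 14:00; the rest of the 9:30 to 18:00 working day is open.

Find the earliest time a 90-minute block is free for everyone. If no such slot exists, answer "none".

Eitan free within 09:30–18:00: 10:45–14:45, 16:00–16:45.
Oren free within 09:30–18:00: 09:30–10:30, 11:45–12:45, 15:15–15:45.
Viktor free within 09:30–18:00: 09:30–12:00, 12:15–13:15, 14:00–18:00.
Eitan ∩ Oren: 11:45–12:45.
Eitan ∩ Oren ∩ Gita: 11:45–12:45.
Eitan ∩ Oren ∩ Gita ∩ Viktor: 11:45–12:00, 12:15–12:45.
Windows ≥ 90 min: (none).

none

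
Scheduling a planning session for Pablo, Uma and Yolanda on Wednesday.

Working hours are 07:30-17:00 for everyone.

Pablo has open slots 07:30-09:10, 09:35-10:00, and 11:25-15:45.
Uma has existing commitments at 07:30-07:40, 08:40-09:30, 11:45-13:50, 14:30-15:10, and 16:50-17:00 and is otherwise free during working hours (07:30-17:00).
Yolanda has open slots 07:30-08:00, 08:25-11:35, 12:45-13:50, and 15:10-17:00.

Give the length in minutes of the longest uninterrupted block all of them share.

Uma free within 07:30–17:00: 07:40–08:40, 09:30–11:45, 13:50–14:30, 15:10–16:50.
Pablo ∩ Uma: 07:40–08:40, 09:35–10:00, 11:25–11:45, 13:50–14:30, 15:10–15:45.
Pablo ∩ Uma ∩ Yolanda: 07:40–08:00, 08:25–08:40, 09:35–10:00, 11:25–11:35, 15:10–15:45.
Common window lengths: 20, 15, 25, 10, 35 min; longest is 35.

35 minutes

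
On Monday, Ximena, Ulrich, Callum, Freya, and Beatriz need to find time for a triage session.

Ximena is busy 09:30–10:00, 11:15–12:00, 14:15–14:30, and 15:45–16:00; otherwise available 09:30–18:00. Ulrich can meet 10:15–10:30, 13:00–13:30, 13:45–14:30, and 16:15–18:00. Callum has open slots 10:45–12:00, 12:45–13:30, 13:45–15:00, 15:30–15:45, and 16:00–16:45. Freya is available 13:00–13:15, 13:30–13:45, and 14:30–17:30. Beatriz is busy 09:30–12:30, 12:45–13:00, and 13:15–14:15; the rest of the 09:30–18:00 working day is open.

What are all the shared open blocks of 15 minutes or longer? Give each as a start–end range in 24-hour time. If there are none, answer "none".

Ximena free within 09:30–18:00: 10:00–11:15, 12:00–14:15, 14:30–15:45, 16:00–18:00.
Beatriz free within 09:30–18:00: 12:30–12:45, 13:00–13:15, 14:15–18:00.
Ximena ∩ Ulrich: 10:15–10:30, 13:00–13:30, 13:45–14:15, 16:15–18:00.
Ximena ∩ Ulrich ∩ Callum: 13:00–13:30, 13:45–14:15, 16:15–16:45.
Ximena ∩ Ulrich ∩ Callum ∩ Freya: 13:00–13:15, 16:15–16:45.
Ximena ∩ Ulrich ∩ Callum ∩ Freya ∩ Beatriz: 13:00–13:15, 16:15–16:45.
Windows ≥ 15 min: 13:00–13:15, 16:15–16:45.

13:00–13:15, 16:15–16:45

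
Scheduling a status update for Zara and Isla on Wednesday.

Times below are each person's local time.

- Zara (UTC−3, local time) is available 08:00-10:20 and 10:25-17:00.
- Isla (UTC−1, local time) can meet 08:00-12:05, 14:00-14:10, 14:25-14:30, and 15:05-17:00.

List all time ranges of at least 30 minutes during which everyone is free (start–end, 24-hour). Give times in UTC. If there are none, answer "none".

11:00–13:05, 16:05–18:00

Zara → UTC: 11:00–13:20, 13:25–20:00.
Isla → UTC: 09:00–13:05, 15:00–15:10, 15:25–15:30, 16:05–18:00.
Zara ∩ Isla: 11:00–13:05, 15:00–15:10, 15:25–15:30, 16:05–18:00.
Windows ≥ 30 min: 11:00–13:05, 16:05–18:00.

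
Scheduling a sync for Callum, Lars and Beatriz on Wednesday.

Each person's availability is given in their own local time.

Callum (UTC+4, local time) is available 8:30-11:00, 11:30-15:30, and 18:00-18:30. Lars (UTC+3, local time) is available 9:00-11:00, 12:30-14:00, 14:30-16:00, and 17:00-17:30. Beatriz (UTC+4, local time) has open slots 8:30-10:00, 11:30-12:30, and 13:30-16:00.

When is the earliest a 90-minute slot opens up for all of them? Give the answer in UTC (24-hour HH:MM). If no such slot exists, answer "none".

09:30

Callum → UTC: 04:30–07:00, 07:30–11:30, 14:00–14:30.
Lars → UTC: 06:00–08:00, 09:30–11:00, 11:30–13:00, 14:00–14:30.
Beatriz → UTC: 04:30–06:00, 07:30–08:30, 09:30–12:00.
Callum ∩ Lars: 06:00–07:00, 07:30–08:00, 09:30–11:00, 14:00–14:30.
Callum ∩ Lars ∩ Beatriz: 07:30–08:00, 09:30–11:00.
Windows ≥ 90 min: 09:30–11:00.
Earliest such window starts at 09:30.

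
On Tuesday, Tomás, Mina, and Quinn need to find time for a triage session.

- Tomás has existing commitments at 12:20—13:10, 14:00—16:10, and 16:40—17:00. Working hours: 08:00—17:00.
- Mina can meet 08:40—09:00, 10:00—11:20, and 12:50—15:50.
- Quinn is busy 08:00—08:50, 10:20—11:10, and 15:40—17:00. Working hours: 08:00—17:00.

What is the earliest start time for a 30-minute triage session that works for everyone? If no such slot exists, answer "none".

13:10

Tomás free within 08:00–17:00: 08:00–12:20, 13:10–14:00, 16:10–16:40.
Quinn free within 08:00–17:00: 08:50–10:20, 11:10–15:40.
Tomás ∩ Mina: 08:40–09:00, 10:00–11:20, 13:10–14:00.
Tomás ∩ Mina ∩ Quinn: 08:50–09:00, 10:00–10:20, 11:10–11:20, 13:10–14:00.
Windows ≥ 30 min: 13:10–14:00.
Earliest such window starts at 13:10.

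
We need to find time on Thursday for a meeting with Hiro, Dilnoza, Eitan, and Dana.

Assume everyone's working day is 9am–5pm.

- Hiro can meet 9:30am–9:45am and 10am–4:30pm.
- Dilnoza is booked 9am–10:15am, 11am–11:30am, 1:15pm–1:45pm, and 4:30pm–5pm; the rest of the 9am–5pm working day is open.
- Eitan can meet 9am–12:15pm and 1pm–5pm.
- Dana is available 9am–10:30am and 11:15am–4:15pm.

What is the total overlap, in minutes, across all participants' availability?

225 minutes

Dilnoza free within 09:00–17:00: 10:15–11:00, 11:30–13:15, 13:45–16:30.
Hiro ∩ Dilnoza: 10:15–11:00, 11:30–13:15, 13:45–16:30.
Hiro ∩ Dilnoza ∩ Eitan: 10:15–11:00, 11:30–12:15, 13:00–13:15, 13:45–16:30.
Hiro ∩ Dilnoza ∩ Eitan ∩ Dana: 10:15–10:30, 11:30–12:15, 13:00–13:15, 13:45–16:15.
Total common minutes: 15 + 45 + 15 + 150 = 225.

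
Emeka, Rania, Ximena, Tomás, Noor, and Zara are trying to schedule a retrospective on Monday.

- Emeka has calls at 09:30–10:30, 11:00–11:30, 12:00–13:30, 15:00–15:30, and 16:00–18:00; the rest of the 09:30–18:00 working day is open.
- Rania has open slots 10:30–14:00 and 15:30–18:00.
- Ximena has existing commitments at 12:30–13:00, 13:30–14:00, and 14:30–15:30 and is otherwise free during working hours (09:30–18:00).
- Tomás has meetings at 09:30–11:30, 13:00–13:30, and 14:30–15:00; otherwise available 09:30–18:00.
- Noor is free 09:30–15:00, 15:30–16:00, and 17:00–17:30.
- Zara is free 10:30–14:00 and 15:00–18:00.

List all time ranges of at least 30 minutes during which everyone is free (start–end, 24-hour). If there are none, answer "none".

11:30–12:00, 15:30–16:00

Emeka free within 09:30–18:00: 10:30–11:00, 11:30–12:00, 13:30–15:00, 15:30–16:00.
Ximena free within 09:30–18:00: 09:30–12:30, 13:00–13:30, 14:00–14:30, 15:30–18:00.
Tomás free within 09:30–18:00: 11:30–13:00, 13:30–14:30, 15:00–18:00.
Emeka ∩ Rania: 10:30–11:00, 11:30–12:00, 13:30–14:00, 15:30–16:00.
Emeka ∩ Rania ∩ Ximena: 10:30–11:00, 11:30–12:00, 15:30–16:00.
Emeka ∩ Rania ∩ Ximena ∩ Tomás: 11:30–12:00, 15:30–16:00.
Emeka ∩ Rania ∩ Ximena ∩ Tomás ∩ Noor: 11:30–12:00, 15:30–16:00.
Emeka ∩ Rania ∩ Ximena ∩ Tomás ∩ Noor ∩ Zara: 11:30–12:00, 15:30–16:00.
Windows ≥ 30 min: 11:30–12:00, 15:30–16:00.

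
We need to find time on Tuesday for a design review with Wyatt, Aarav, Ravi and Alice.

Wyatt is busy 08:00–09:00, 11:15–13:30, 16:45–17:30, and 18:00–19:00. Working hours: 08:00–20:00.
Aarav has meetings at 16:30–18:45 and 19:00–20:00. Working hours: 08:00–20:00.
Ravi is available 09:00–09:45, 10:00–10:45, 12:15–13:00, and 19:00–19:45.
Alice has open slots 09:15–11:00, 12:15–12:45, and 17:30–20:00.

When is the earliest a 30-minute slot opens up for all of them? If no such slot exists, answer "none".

09:15

Wyatt free within 08:00–20:00: 09:00–11:15, 13:30–16:45, 17:30–18:00, 19:00–20:00.
Aarav free within 08:00–20:00: 08:00–16:30, 18:45–19:00.
Wyatt ∩ Aarav: 09:00–11:15, 13:30–16:30.
Wyatt ∩ Aarav ∩ Ravi: 09:00–09:45, 10:00–10:45.
Wyatt ∩ Aarav ∩ Ravi ∩ Alice: 09:15–09:45, 10:00–10:45.
Windows ≥ 30 min: 09:15–09:45, 10:00–10:45.
Earliest such window starts at 09:15.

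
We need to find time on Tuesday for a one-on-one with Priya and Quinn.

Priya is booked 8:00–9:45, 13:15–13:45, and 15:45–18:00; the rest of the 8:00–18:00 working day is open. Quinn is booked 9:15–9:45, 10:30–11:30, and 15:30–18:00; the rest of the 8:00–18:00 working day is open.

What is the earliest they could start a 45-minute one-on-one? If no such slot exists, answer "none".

Priya free within 08:00–18:00: 09:45–13:15, 13:45–15:45.
Quinn free within 08:00–18:00: 08:00–09:15, 09:45–10:30, 11:30–15:30.
Priya ∩ Quinn: 09:45–10:30, 11:30–13:15, 13:45–15:30.
Windows ≥ 45 min: 09:45–10:30, 11:30–13:15, 13:45–15:30.
Earliest such window starts at 09:45.

09:45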